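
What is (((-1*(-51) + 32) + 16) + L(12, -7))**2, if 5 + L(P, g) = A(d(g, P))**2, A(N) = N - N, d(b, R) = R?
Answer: 8836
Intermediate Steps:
A(N) = 0
L(P, g) = -5 (L(P, g) = -5 + 0**2 = -5 + 0 = -5)
(((-1*(-51) + 32) + 16) + L(12, -7))**2 = (((-1*(-51) + 32) + 16) - 5)**2 = (((51 + 32) + 16) - 5)**2 = ((83 + 16) - 5)**2 = (99 - 5)**2 = 94**2 = 8836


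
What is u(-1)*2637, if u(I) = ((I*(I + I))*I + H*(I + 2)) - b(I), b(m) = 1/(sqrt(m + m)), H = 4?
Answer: 5274 + 2637*I*sqrt(2)/2 ≈ 5274.0 + 1864.6*I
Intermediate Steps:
b(m) = sqrt(2)/(2*sqrt(m)) (b(m) = 1/(sqrt(2*m)) = 1/(sqrt(2)*sqrt(m)) = sqrt(2)/(2*sqrt(m)))
u(I) = 8 + 2*I**3 + 4*I - sqrt(2)/(2*sqrt(I)) (u(I) = ((I*(I + I))*I + 4*(I + 2)) - sqrt(2)/(2*sqrt(I)) = ((I*(2*I))*I + 4*(2 + I)) - sqrt(2)/(2*sqrt(I)) = ((2*I**2)*I + (8 + 4*I)) - sqrt(2)/(2*sqrt(I)) = (2*I**3 + (8 + 4*I)) - sqrt(2)/(2*sqrt(I)) = (8 + 2*I**3 + 4*I) - sqrt(2)/(2*sqrt(I)) = 8 + 2*I**3 + 4*I - sqrt(2)/(2*sqrt(I)))
u(-1)*2637 = (8 + 2*(-1)**3 + 4*(-1) - sqrt(2)/(2*sqrt(-1)))*2637 = (8 + 2*(-1) - 4 - sqrt(2)*(-I)/2)*2637 = (8 - 2 - 4 + I*sqrt(2)/2)*2637 = (2 + I*sqrt(2)/2)*2637 = 5274 + 2637*I*sqrt(2)/2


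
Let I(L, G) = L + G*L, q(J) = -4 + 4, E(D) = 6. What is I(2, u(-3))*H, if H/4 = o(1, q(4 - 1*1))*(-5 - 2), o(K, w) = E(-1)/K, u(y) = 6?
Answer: -2352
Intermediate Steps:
q(J) = 0
o(K, w) = 6/K
H = -168 (H = 4*((6/1)*(-5 - 2)) = 4*((6*1)*(-7)) = 4*(6*(-7)) = 4*(-42) = -168)
I(2, u(-3))*H = (2*(1 + 6))*(-168) = (2*7)*(-168) = 14*(-168) = -2352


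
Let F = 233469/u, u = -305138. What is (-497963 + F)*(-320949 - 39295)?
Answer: 27369117740758286/152569 ≈ 1.7939e+11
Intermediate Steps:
F = -233469/305138 (F = 233469/(-305138) = 233469*(-1/305138) = -233469/305138 ≈ -0.76513)
(-497963 + F)*(-320949 - 39295) = (-497963 - 233469/305138)*(-320949 - 39295) = -151947667363/305138*(-360244) = 27369117740758286/152569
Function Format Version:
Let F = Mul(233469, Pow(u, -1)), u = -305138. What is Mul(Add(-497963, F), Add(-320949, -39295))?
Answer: Rational(27369117740758286, 152569) ≈ 1.7939e+11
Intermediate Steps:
F = Rational(-233469, 305138) (F = Mul(233469, Pow(-305138, -1)) = Mul(233469, Rational(-1, 305138)) = Rational(-233469, 305138) ≈ -0.76513)
Mul(Add(-497963, F), Add(-320949, -39295)) = Mul(Add(-497963, Rational(-233469, 305138)), Add(-320949, -39295)) = Mul(Rational(-151947667363, 305138), -360244) = Rational(27369117740758286, 152569)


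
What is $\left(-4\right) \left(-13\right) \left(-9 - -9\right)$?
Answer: $0$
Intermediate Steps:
$\left(-4\right) \left(-13\right) \left(-9 - -9\right) = 52 \left(-9 + 9\right) = 52 \cdot 0 = 0$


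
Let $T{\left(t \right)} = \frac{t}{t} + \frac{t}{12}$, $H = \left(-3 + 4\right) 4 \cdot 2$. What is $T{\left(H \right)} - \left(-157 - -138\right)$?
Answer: $\frac{62}{3} \approx 20.667$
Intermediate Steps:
$H = 8$ ($H = 1 \cdot 4 \cdot 2 = 4 \cdot 2 = 8$)
$T{\left(t \right)} = 1 + \frac{t}{12}$ ($T{\left(t \right)} = 1 + t \frac{1}{12} = 1 + \frac{t}{12}$)
$T{\left(H \right)} - \left(-157 - -138\right) = \left(1 + \frac{1}{12} \cdot 8\right) - \left(-157 - -138\right) = \left(1 + \frac{2}{3}\right) - \left(-157 + 138\right) = \frac{5}{3} - -19 = \frac{5}{3} + 19 = \frac{62}{3}$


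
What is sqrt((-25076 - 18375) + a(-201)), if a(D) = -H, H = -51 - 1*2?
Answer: 3*I*sqrt(4822) ≈ 208.32*I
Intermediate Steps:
H = -53 (H = -51 - 2 = -53)
a(D) = 53 (a(D) = -1*(-53) = 53)
sqrt((-25076 - 18375) + a(-201)) = sqrt((-25076 - 18375) + 53) = sqrt(-43451 + 53) = sqrt(-43398) = 3*I*sqrt(4822)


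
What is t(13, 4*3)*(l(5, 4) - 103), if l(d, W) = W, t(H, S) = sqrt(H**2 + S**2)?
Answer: -99*sqrt(313) ≈ -1751.5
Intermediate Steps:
t(13, 4*3)*(l(5, 4) - 103) = sqrt(13**2 + (4*3)**2)*(4 - 103) = sqrt(169 + 12**2)*(-99) = sqrt(169 + 144)*(-99) = sqrt(313)*(-99) = -99*sqrt(313)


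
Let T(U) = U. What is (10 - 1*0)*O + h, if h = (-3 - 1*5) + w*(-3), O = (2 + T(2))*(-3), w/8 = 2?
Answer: -176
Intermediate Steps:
w = 16 (w = 8*2 = 16)
O = -12 (O = (2 + 2)*(-3) = 4*(-3) = -12)
h = -56 (h = (-3 - 1*5) + 16*(-3) = (-3 - 5) - 48 = -8 - 48 = -56)
(10 - 1*0)*O + h = (10 - 1*0)*(-12) - 56 = (10 + 0)*(-12) - 56 = 10*(-12) - 56 = -120 - 56 = -176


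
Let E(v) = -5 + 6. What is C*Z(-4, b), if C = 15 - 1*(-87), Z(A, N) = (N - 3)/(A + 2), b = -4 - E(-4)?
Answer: 408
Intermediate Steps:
E(v) = 1
b = -5 (b = -4 - 1*1 = -4 - 1 = -5)
Z(A, N) = (-3 + N)/(2 + A)
C = 102 (C = 15 + 87 = 102)
C*Z(-4, b) = 102*((-3 - 5)/(2 - 4)) = 102*(-8/(-2)) = 102*(-½*(-8)) = 102*4 = 408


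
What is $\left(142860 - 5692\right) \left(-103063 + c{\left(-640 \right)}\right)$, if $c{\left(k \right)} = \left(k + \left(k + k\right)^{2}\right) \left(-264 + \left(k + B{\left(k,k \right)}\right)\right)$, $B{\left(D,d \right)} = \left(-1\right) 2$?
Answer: $-203545463839664$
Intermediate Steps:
$B{\left(D,d \right)} = -2$
$c{\left(k \right)} = \left(-266 + k\right) \left(k + 4 k^{2}\right)$ ($c{\left(k \right)} = \left(k + \left(k + k\right)^{2}\right) \left(-264 + \left(k - 2\right)\right) = \left(k + \left(2 k\right)^{2}\right) \left(-264 + \left(-2 + k\right)\right) = \left(k + 4 k^{2}\right) \left(-266 + k\right) = \left(-266 + k\right) \left(k + 4 k^{2}\right)$)
$\left(142860 - 5692\right) \left(-103063 + c{\left(-640 \right)}\right) = \left(142860 - 5692\right) \left(-103063 - 640 \left(-266 - -680320 + 4 \left(-640\right)^{2}\right)\right) = 137168 \left(-103063 - 640 \left(-266 + 680320 + 4 \cdot 409600\right)\right) = 137168 \left(-103063 - 640 \left(-266 + 680320 + 1638400\right)\right) = 137168 \left(-103063 - 1483810560\right) = 137168 \left(-1483913623\right) = -203545463839664$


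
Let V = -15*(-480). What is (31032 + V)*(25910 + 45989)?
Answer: 2748842568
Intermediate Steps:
V = 7200
(31032 + V)*(25910 + 45989) = (31032 + 7200)*(25910 + 45989) = 38232*71899 = 2748842568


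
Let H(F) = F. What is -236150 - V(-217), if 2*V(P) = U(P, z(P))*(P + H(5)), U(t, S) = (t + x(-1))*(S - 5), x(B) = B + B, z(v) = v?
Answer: 4917358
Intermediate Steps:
x(B) = 2*B
U(t, S) = (-5 + S)*(-2 + t) (U(t, S) = (t + 2*(-1))*(S - 5) = (t - 2)*(-5 + S) = (-2 + t)*(-5 + S) = (-5 + S)*(-2 + t))
V(P) = (5 + P)*(10 + P² - 7*P)/2 (V(P) = ((10 - 5*P - 2*P + P*P)*(P + 5))/2 = ((10 - 5*P - 2*P + P²)*(5 + P))/2 = ((10 + P² - 7*P)*(5 + P))/2 = ((5 + P)*(10 + P² - 7*P))/2 = (5 + P)*(10 + P² - 7*P)/2)
-236150 - V(-217) = -236150 - (5 - 217)*(10 + (-217)² - 7*(-217))/2 = -236150 - (-212)*(10 + 47089 + 1519)/2 = -236150 - (-212)*48618/2 = -236150 - 1*(-5153508) = -236150 + 5153508 = 4917358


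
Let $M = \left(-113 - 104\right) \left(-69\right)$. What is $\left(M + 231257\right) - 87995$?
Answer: $158235$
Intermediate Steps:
$M = 14973$ ($M = \left(-217\right) \left(-69\right) = 14973$)
$\left(M + 231257\right) - 87995 = \left(14973 + 231257\right) - 87995 = 246230 - 87995 = 158235$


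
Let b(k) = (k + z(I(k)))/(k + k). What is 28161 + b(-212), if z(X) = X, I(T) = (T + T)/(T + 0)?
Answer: 5970237/212 ≈ 28162.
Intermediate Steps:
I(T) = 2 (I(T) = (2*T)/T = 2)
b(k) = (2 + k)/(2*k) (b(k) = (k + 2)/(k + k) = (2 + k)/((2*k)) = (2 + k)*(1/(2*k)) = (2 + k)/(2*k))
28161 + b(-212) = 28161 + (½)*(2 - 212)/(-212) = 28161 + (½)*(-1/212)*(-210) = 28161 + 105/212 = 5970237/212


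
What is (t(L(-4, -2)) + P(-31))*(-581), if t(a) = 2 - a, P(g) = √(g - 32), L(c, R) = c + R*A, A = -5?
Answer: 2324 - 1743*I*√7 ≈ 2324.0 - 4611.5*I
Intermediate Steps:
L(c, R) = c - 5*R (L(c, R) = c + R*(-5) = c - 5*R)
P(g) = √(-32 + g)
(t(L(-4, -2)) + P(-31))*(-581) = ((2 - (-4 - 5*(-2))) + √(-32 - 31))*(-581) = ((2 - (-4 + 10)) + √(-63))*(-581) = ((2 - 1*6) + 3*I*√7)*(-581) = ((2 - 6) + 3*I*√7)*(-581) = (-4 + 3*I*√7)*(-581) = 2324 - 1743*I*√7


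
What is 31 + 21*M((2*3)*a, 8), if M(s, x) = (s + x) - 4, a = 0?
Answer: 115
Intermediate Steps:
M(s, x) = -4 + s + x
31 + 21*M((2*3)*a, 8) = 31 + 21*(-4 + (2*3)*0 + 8) = 31 + 21*(-4 + 6*0 + 8) = 31 + 21*(-4 + 0 + 8) = 31 + 21*4 = 31 + 84 = 115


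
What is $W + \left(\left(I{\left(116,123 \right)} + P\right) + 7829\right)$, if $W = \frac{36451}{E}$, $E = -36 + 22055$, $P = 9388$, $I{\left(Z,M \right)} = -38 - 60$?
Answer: $\frac{376979712}{22019} \approx 17121.0$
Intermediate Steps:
$I{\left(Z,M \right)} = -98$
$E = 22019$
$W = \frac{36451}{22019} \approx 1.6554$
$W + \left(\left(I{\left(116,123 \right)} + P\right) + 7829\right) = \frac{36451}{22019} + \left(\left(-98 + 9388\right) + 7829\right) = \frac{36451}{22019} + \left(9290 + 7829\right) = \frac{36451}{22019} + 17119 = \frac{376979712}{22019}$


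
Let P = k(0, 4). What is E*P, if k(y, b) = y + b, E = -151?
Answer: -604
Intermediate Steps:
k(y, b) = b + y
P = 4 (P = 4 + 0 = 4)
E*P = -151*4 = -604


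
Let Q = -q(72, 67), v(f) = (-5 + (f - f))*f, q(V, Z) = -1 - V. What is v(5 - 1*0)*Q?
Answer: -1825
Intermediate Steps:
v(f) = -5*f (v(f) = (-5 + 0)*f = -5*f)
Q = 73 (Q = -(-1 - 1*72) = -(-1 - 72) = -1*(-73) = 73)
v(5 - 1*0)*Q = -5*(5 - 1*0)*73 = -5*(5 + 0)*73 = -5*5*73 = -25*73 = -1825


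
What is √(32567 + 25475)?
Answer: √58042 ≈ 240.92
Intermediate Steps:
√(32567 + 25475) = √58042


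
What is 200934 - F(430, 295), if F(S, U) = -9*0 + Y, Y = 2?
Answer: 200932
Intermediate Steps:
F(S, U) = 2 (F(S, U) = -9*0 + 2 = 0 + 2 = 2)
200934 - F(430, 295) = 200934 - 1*2 = 200934 - 2 = 200932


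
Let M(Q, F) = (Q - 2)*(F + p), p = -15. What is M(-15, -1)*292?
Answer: 79424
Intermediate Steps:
M(Q, F) = (-15 + F)*(-2 + Q) (M(Q, F) = (Q - 2)*(F - 15) = (-2 + Q)*(-15 + F) = (-15 + F)*(-2 + Q))
M(-15, -1)*292 = (30 - 15*(-15) - 2*(-1) - 1*(-15))*292 = (30 + 225 + 2 + 15)*292 = 272*292 = 79424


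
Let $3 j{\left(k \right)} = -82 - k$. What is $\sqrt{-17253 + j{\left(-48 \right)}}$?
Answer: $\frac{7 i \sqrt{3171}}{3} \approx 131.39 i$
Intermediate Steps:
$j{\left(k \right)} = - \frac{82}{3} - \frac{k}{3}$ ($j{\left(k \right)} = \frac{-82 - k}{3} = - \frac{82}{3} - \frac{k}{3}$)
$\sqrt{-17253 + j{\left(-48 \right)}} = \sqrt{-17253 - \frac{34}{3}} = \sqrt{- \frac{51793}{3}} = \frac{7 i \sqrt{3171}}{3}$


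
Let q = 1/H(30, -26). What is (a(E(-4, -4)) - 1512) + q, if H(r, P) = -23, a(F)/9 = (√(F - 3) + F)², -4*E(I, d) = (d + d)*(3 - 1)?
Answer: -29602/23 ≈ -1287.0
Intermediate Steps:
E(I, d) = -d (E(I, d) = -(d + d)*(3 - 1)/4 = -2*d*2/4 = -d)
a(F) = 9*(F + √(-3 + F))² (a(F) = 9*(√(F - 3) + F)² = 9*(√(-3 + F) + F)² = 9*(F + √(-3 + F))²)
q = -1/23 (q = 1/(-23) = -1/23 ≈ -0.043478)
(a(E(-4, -4)) - 1512) + q = (9*(-1*(-4) + √(-3 - 1*(-4)))² - 1512) - 1/23 = (9*(4 + √(-3 + 4))² - 1512) - 1/23 = (9*(4 + √1)² - 1512) - 1/23 = (9*(4 + 1)² - 1512) - 1/23 = (9*5² - 1512) - 1/23 = (9*25 - 1512) - 1/23 = (225 - 1512) - 1/23 = -1287 - 1/23 = -29602/23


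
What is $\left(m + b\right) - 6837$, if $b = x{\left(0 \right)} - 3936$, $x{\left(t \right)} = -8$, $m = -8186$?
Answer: $-18967$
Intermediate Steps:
$b = -3944$ ($b = -8 - 3936 = -3944$)
$\left(m + b\right) - 6837 = \left(-8186 - 3944\right) - 6837 = -12130 - 6837 = -18967$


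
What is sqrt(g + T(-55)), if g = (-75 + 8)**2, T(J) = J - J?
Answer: 67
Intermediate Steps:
T(J) = 0
g = 4489 (g = (-67)**2 = 4489)
sqrt(g + T(-55)) = sqrt(4489 + 0) = sqrt(4489) = 67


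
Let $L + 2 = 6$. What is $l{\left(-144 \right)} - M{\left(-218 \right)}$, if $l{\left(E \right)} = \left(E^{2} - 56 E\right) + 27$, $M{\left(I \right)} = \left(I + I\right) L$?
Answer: $30571$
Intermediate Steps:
$L = 4$ ($L = -2 + 6 = 4$)
$M{\left(I \right)} = 8 I$ ($M{\left(I \right)} = \left(I + I\right) 4 = 2 I 4 = 8 I$)
$l{\left(E \right)} = 27 + E^{2} - 56 E$
$l{\left(-144 \right)} - M{\left(-218 \right)} = \left(27 + \left(-144\right)^{2} - -8064\right) - 8 \left(-218\right) = \left(27 + 20736 + 8064\right) - -1744 = 28827 + 1744 = 30571$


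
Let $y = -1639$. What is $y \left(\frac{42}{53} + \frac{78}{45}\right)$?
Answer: $- \frac{3291112}{795} \approx -4139.8$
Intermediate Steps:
$y \left(\frac{42}{53} + \frac{78}{45}\right) = - 1639 \left(\frac{42}{53} + \frac{78}{45}\right) = - 1639 \left(42 \cdot \frac{1}{53} + 78 \cdot \frac{1}{45}\right) = - 1639 \left(\frac{42}{53} + \frac{26}{15}\right) = \left(-1639\right) \frac{2008}{795} = - \frac{3291112}{795}$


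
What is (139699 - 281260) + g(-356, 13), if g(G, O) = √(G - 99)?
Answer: -141561 + I*√455 ≈ -1.4156e+5 + 21.331*I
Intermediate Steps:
g(G, O) = √(-99 + G)
(139699 - 281260) + g(-356, 13) = (139699 - 281260) + √(-99 - 356) = -141561 + √(-455) = -141561 + I*√455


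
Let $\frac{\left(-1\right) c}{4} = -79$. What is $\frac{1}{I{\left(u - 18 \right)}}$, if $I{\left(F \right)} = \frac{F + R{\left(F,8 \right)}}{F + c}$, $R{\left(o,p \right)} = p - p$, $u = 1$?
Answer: $- \frac{299}{17} \approx -17.588$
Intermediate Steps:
$R{\left(o,p \right)} = 0$
$c = 316$ ($c = \left(-4\right) \left(-79\right) = 316$)
$I{\left(F \right)} = \frac{F}{316 + F}$ ($I{\left(F \right)} = \frac{F + 0}{F + 316} = \frac{F}{316 + F}$)
$\frac{1}{I{\left(u - 18 \right)}} = \frac{1}{\left(1 - 18\right) \frac{1}{316 + \left(1 - 18\right)}} = \frac{1}{\left(-17\right) \frac{1}{316 - 17}} = \frac{1}{\left(-17\right) \frac{1}{299}} = \frac{1}{- \frac{17}{299}} = - \frac{299}{17}$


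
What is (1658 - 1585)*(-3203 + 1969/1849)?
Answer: -432187594/1849 ≈ -2.3374e+5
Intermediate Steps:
(1658 - 1585)*(-3203 + 1969/1849) = 73*(-3203 + 1969*(1/1849)) = 73*(-3203 + 1969/1849) = 73*(-5920378/1849) = -432187594/1849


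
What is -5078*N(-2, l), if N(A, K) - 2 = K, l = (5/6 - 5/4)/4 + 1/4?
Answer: -261517/24 ≈ -10897.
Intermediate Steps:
l = 7/48 (l = (5*(⅙) - 5*¼)*(¼) + 1*(¼) = (⅚ - 5/4)*(¼) + ¼ = -5/12*¼ + ¼ = -5/48 + ¼ = 7/48 ≈ 0.14583)
N(A, K) = 2 + K
-5078*N(-2, l) = -5078*(2 + 7/48) = -5078*103/48 = -261517/24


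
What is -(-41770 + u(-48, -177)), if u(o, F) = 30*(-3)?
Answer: 41860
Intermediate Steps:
u(o, F) = -90
-(-41770 + u(-48, -177)) = -(-41770 - 90) = -1*(-41860) = 41860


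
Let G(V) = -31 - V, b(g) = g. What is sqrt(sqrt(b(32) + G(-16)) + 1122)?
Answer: sqrt(1122 + sqrt(17)) ≈ 33.558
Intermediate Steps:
sqrt(sqrt(b(32) + G(-16)) + 1122) = sqrt(sqrt(32 + (-31 - 1*(-16))) + 1122) = sqrt(sqrt(32 + (-31 + 16)) + 1122) = sqrt(sqrt(32 - 15) + 1122) = sqrt(sqrt(17) + 1122) = sqrt(1122 + sqrt(17))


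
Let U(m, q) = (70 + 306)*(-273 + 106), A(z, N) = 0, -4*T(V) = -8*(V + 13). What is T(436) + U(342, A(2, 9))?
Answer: -61894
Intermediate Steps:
T(V) = 26 + 2*V (T(V) = -(-2)*(V + 13) = -(-2)*(13 + V) = -(-104 - 8*V)/4 = 26 + 2*V)
U(m, q) = -62792 (U(m, q) = 376*(-167) = -62792)
T(436) + U(342, A(2, 9)) = (26 + 2*436) - 62792 = (26 + 872) - 62792 = 898 - 62792 = -61894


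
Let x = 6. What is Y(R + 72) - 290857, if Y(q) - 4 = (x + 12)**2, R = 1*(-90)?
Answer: -290529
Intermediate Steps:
R = -90
Y(q) = 328 (Y(q) = 4 + (6 + 12)**2 = 4 + 18**2 = 4 + 324 = 328)
Y(R + 72) - 290857 = 328 - 290857 = -290529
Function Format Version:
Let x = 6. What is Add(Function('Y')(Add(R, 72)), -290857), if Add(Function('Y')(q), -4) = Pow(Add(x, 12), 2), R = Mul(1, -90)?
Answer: -290529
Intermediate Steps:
R = -90
Function('Y')(q) = 328 (Function('Y')(q) = Add(4, Pow(Add(6, 12), 2)) = Add(4, Pow(18, 2)) = Add(4, 324) = 328)
Add(Function('Y')(Add(R, 72)), -290857) = Add(328, -290857) = -290529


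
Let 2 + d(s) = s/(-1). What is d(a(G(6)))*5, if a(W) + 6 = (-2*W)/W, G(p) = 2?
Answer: 30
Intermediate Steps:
a(W) = -8 (a(W) = -6 + (-2*W)/W = -6 - 2 = -8)
d(s) = -2 - s (d(s) = -2 + s/(-1) = -2 + s*(-1) = -2 - s)
d(a(G(6)))*5 = (-2 - 1*(-8))*5 = (-2 + 8)*5 = 6*5 = 30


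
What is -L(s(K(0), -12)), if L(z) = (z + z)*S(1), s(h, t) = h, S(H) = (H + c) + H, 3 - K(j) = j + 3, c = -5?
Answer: 0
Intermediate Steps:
K(j) = -j (K(j) = 3 - (j + 3) = 3 - (3 + j) = 3 + (-3 - j) = -j)
S(H) = -5 + 2*H (S(H) = (H - 5) + H = (-5 + H) + H = -5 + 2*H)
L(z) = -6*z (L(z) = (z + z)*(-5 + 2*1) = (2*z)*(-5 + 2) = (2*z)*(-3) = -6*z)
-L(s(K(0), -12)) = -(-6)*(-1*0) = -(-6)*0 = -1*0 = 0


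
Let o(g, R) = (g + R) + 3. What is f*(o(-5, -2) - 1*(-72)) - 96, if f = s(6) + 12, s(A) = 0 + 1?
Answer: 788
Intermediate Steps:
o(g, R) = 3 + R + g (o(g, R) = (R + g) + 3 = 3 + R + g)
s(A) = 1
f = 13 (f = 1 + 12 = 13)
f*(o(-5, -2) - 1*(-72)) - 96 = 13*((3 - 2 - 5) - 1*(-72)) - 96 = 13*(-4 + 72) - 96 = 13*68 - 96 = 884 - 96 = 788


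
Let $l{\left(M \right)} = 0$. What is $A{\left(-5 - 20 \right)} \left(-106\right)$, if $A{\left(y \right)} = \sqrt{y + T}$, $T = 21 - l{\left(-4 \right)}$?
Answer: $- 212 i \approx - 212.0 i$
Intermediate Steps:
$T = 21$ ($T = 21 - 0 = 21 + 0 = 21$)
$A{\left(y \right)} = \sqrt{21 + y}$ ($A{\left(y \right)} = \sqrt{y + 21} = \sqrt{21 + y}$)
$A{\left(-5 - 20 \right)} \left(-106\right) = \sqrt{21 - 25} \left(-106\right) = \sqrt{-4} \left(-106\right) = 2 i \left(-106\right) = - 212 i$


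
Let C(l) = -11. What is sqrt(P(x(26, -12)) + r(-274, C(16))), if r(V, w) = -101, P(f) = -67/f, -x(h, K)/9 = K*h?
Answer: 5*I*sqrt(885066)/468 ≈ 10.051*I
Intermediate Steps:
x(h, K) = -9*K*h
sqrt(P(x(26, -12)) + r(-274, C(16))) = sqrt(-67/((-9*(-12)*26)) - 101) = sqrt(-67/2808 - 101) = sqrt(-283675/2808) = 5*I*sqrt(885066)/468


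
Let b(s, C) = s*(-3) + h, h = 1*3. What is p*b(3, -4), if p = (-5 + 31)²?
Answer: -4056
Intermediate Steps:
h = 3
b(s, C) = 3 - 3*s (b(s, C) = s*(-3) + 3 = -3*s + 3 = 3 - 3*s)
p = 676 (p = 26² = 676)
p*b(3, -4) = 676*(3 - 3*3) = 676*(3 - 9) = 676*(-6) = -4056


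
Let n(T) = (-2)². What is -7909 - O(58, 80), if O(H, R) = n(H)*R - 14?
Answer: -8215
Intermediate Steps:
n(T) = 4
O(H, R) = -14 + 4*R (O(H, R) = 4*R - 14 = -14 + 4*R)
-7909 - O(58, 80) = -7909 - (-14 + 4*80) = -7909 - (-14 + 320) = -7909 - 1*306 = -7909 - 306 = -8215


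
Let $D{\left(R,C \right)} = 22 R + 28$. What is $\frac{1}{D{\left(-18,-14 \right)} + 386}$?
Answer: $\frac{1}{18} \approx 0.055556$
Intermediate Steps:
$D{\left(R,C \right)} = 28 + 22 R$
$\frac{1}{D{\left(-18,-14 \right)} + 386} = \frac{1}{\left(28 + 22 \left(-18\right)\right) + 386} = \frac{1}{\left(28 - 396\right) + 386} = \frac{1}{-368 + 386} = \frac{1}{18}$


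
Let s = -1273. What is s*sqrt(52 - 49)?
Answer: -1273*sqrt(3) ≈ -2204.9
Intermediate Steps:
s*sqrt(52 - 49) = -1273*sqrt(52 - 49) = -1273*sqrt(3)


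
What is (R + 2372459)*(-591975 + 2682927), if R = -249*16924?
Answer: -3850732749384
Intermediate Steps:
R = -4214076
(R + 2372459)*(-591975 + 2682927) = (-4214076 + 2372459)*(-591975 + 2682927) = -1841617*2090952 = -3850732749384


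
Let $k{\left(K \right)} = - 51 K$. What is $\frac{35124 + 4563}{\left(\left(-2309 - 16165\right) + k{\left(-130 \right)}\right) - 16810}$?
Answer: $- \frac{39687}{28654} \approx -1.385$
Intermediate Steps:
$\frac{35124 + 4563}{\left(\left(-2309 - 16165\right) + k{\left(-130 \right)}\right) - 16810} = \frac{35124 + 4563}{\left(\left(-2309 - 16165\right) - -6630\right) - 16810} = \frac{39687}{\left(-18474 + 6630\right) - 16810} = \frac{39687}{-11844 - 16810} = \frac{39687}{-28654} = 39687 \left(- \frac{1}{28654}\right) = - \frac{39687}{28654}$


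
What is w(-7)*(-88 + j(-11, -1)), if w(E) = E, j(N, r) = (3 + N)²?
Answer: 168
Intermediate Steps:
w(-7)*(-88 + j(-11, -1)) = -7*(-88 + (3 - 11)²) = -7*(-88 + (-8)²) = -7*(-88 + 64) = -7*(-24) = 168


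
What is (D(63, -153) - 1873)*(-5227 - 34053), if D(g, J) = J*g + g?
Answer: 449716720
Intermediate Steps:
D(g, J) = g + J*g
(D(63, -153) - 1873)*(-5227 - 34053) = (63*(1 - 153) - 1873)*(-5227 - 34053) = (63*(-152) - 1873)*(-39280) = (-9576 - 1873)*(-39280) = -11449*(-39280) = 449716720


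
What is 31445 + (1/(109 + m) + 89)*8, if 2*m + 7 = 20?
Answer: 7428283/231 ≈ 32157.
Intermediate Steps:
m = 13/2 (m = -7/2 + (½)*20 = -7/2 + 10 = 13/2 ≈ 6.5000)
31445 + (1/(109 + m) + 89)*8 = 31445 + (1/(109 + 13/2) + 89)*8 = 31445 + (1/(231/2) + 89)*8 = 31445 + (2/231 + 89)*8 = 31445 + (20561/231)*8 = 31445 + 164488/231 = 7428283/231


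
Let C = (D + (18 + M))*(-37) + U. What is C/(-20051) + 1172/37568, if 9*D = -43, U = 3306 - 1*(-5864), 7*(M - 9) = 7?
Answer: -649618937/1694870928 ≈ -0.38329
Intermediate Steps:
M = 10 (M = 9 + (1/7)*7 = 9 + 1 = 10)
U = 9170 (U = 3306 + 5864 = 9170)
D = -43/9 (D = (1/9)*(-43) = -43/9 ≈ -4.7778)
C = 74797/9 (C = (-43/9 + (18 + 10))*(-37) + 9170 = (-43/9 + 28)*(-37) + 9170 = (209/9)*(-37) + 9170 = -7733/9 + 9170 = 74797/9 ≈ 8310.8)
C/(-20051) + 1172/37568 = (74797/9)/(-20051) + 1172/37568 = (74797/9)*(-1/20051) + 1172*(1/37568) = -74797/180459 + 293/9392 = -649618937/1694870928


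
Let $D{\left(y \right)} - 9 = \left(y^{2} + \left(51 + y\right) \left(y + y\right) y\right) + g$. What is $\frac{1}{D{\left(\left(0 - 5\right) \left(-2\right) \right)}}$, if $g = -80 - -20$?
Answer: $\frac{1}{12249} \approx 8.1639 \cdot 10^{-5}$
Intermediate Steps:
$g = -60$ ($g = -80 + 20 = -60$)
$D{\left(y \right)} = -51 + y^{2} + 2 y^{2} \left(51 + y\right)$ ($D{\left(y \right)} = 9 - \left(60 - y^{2} - \left(51 + y\right) \left(y + y\right) y\right) = 9 - \left(60 - y^{2} - \left(51 + y\right) 2 y y\right) = 9 - \left(60 - y^{2} - 2 y \left(51 + y\right) y\right) = 9 - \left(60 - y^{2} - 2 y^{2} \left(51 + y\right)\right) = 9 + \left(-60 + y^{2} + 2 y^{2} \left(51 + y\right)\right) = -51 + y^{2} + 2 y^{2} \left(51 + y\right)$)
$\frac{1}{D{\left(\left(0 - 5\right) \left(-2\right) \right)}} = \frac{1}{-51 + 2 \left(\left(0 - 5\right) \left(-2\right)\right)^{3} + 103 \left(\left(0 - 5\right) \left(-2\right)\right)^{2}} = \frac{1}{-51 + 2 \left(\left(-5\right) \left(-2\right)\right)^{3} + 103 \left(\left(-5\right) \left(-2\right)\right)^{2}} = \frac{1}{-51 + 2 \cdot 10^{3} + 103 \cdot 10^{2}} = \frac{1}{-51 + 2 \cdot 1000 + 103 \cdot 100} = \frac{1}{-51 + 2000 + 10300} = \frac{1}{12249}$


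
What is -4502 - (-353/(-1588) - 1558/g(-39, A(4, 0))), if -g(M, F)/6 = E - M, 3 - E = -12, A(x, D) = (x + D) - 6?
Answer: -579730375/128628 ≈ -4507.0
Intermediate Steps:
A(x, D) = -6 + D + x (A(x, D) = (D + x) - 6 = -6 + D + x)
E = 15 (E = 3 - 1*(-12) = 3 + 12 = 15)
g(M, F) = -90 + 6*M (g(M, F) = -6*(15 - M) = -90 + 6*M)
-4502 - (-353/(-1588) - 1558/g(-39, A(4, 0))) = -4502 - (-353/(-1588) - 1558/(-90 + 6*(-39))) = -4502 - (-353*(-1/1588) - 1558/(-90 - 234)) = -4502 - (353/1588 - 1558/(-324)) = -4502 - (353/1588 - 1558*(-1/324)) = -4502 - (353/1588 + 779/162) = -4502 - 1*647119/128628 = -4502 - 647119/128628 = -579730375/128628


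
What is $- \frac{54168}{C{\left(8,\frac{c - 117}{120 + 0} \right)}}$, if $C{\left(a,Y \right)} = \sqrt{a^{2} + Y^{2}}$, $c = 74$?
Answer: $- \frac{6500160 \sqrt{923449}}{923449} \approx -6764.2$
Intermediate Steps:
$C{\left(a,Y \right)} = \sqrt{Y^{2} + a^{2}}$
$- \frac{54168}{C{\left(8,\frac{c - 117}{120 + 0} \right)}} = - \frac{54168}{\sqrt{\left(\frac{74 - 117}{120 + 0}\right)^{2} + 8^{2}}} = - \frac{54168}{\sqrt{\left(- \frac{43}{120}\right)^{2} + 64}} = - \frac{54168}{\sqrt{\frac{1849}{14400} + 64}} = - \frac{54168}{\sqrt{\frac{923449}{14400}}} = - \frac{54168}{\frac{1}{120} \sqrt{923449}} = - 54168 \frac{120 \sqrt{923449}}{923449} = - \frac{6500160 \sqrt{923449}}{923449}$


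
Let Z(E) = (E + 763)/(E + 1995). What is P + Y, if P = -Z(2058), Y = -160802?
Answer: -93104761/579 ≈ -1.6080e+5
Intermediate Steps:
Z(E) = (763 + E)/(1995 + E)
P = -403/579 (P = -(763 + 2058)/(1995 + 2058) = -2821/4053 = -1*403/579 = -403/579 ≈ -0.69603)
P + Y = -403/579 - 160802 = -93104761/579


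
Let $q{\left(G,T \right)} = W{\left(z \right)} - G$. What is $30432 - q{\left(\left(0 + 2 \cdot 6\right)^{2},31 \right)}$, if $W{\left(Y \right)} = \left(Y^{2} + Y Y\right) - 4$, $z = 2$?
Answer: $30572$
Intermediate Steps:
$W{\left(Y \right)} = -4 + 2 Y^{2}$ ($W{\left(Y \right)} = \left(Y^{2} + Y^{2}\right) - 4 = 2 Y^{2} - 4 = -4 + 2 Y^{2}$)
$q{\left(G,T \right)} = 4 - G$ ($q{\left(G,T \right)} = \left(-4 + 2 \cdot 2^{2}\right) - G = \left(-4 + 2 \cdot 4\right) - G = \left(-4 + 8\right) - G = 4 - G$)
$30432 - q{\left(\left(0 + 2 \cdot 6\right)^{2},31 \right)} = 30432 - \left(4 - \left(0 + 2 \cdot 6\right)^{2}\right) = 30432 - \left(4 - \left(0 + 12\right)^{2}\right) = 30432 - \left(4 - 12^{2}\right) = 30432 - \left(4 - 144\right) = 30432 - -140 = 30432 + 140 = 30572$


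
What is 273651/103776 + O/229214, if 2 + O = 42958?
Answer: 11197073695/3964485344 ≈ 2.8243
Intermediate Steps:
O = 42956 (O = -2 + 42958 = 42956)
273651/103776 + O/229214 = 273651/103776 + 42956/229214 = 273651*(1/103776) + 42956*(1/229214) = 91217/34592 + 21478/114607 = 11197073695/3964485344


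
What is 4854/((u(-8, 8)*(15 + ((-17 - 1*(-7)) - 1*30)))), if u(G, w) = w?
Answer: -2427/100 ≈ -24.270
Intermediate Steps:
4854/((u(-8, 8)*(15 + ((-17 - 1*(-7)) - 1*30)))) = 4854/((8*(15 + ((-17 - 1*(-7)) - 1*30)))) = 4854/((8*(15 + ((-17 + 7) - 30)))) = 4854/((8*(15 + (-10 - 30)))) = 4854/((8*(15 - 40))) = 4854/((8*(-25))) = 4854/(-200) = 4854*(-1/200) = -2427/100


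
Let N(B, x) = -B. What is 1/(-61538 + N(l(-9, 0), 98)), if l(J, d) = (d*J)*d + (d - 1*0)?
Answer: -1/61538 ≈ -1.6250e-5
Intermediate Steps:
l(J, d) = d + J*d² (l(J, d) = (J*d)*d + (d + 0) = J*d² + d = d + J*d²)
1/(-61538 + N(l(-9, 0), 98)) = 1/(-61538 - 0*(1 - 9*0)) = 1/(-61538 - 0*(1 + 0)) = 1/(-61538 - 0) = 1/(-61538 - 1*0) = 1/(-61538 + 0) = 1/(-61538) = -1/61538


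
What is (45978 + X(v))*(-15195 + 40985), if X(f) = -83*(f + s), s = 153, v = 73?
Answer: 702003800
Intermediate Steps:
X(f) = -12699 - 83*f (X(f) = -83*(f + 153) = -83*(153 + f) = -12699 - 83*f)
(45978 + X(v))*(-15195 + 40985) = (45978 + (-12699 - 83*73))*(-15195 + 40985) = (45978 + (-12699 - 6059))*25790 = (45978 - 18758)*25790 = 27220*25790 = 702003800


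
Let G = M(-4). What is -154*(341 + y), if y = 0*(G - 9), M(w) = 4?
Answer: -52514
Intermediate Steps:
G = 4
y = 0 (y = 0*(4 - 9) = 0*(-5) = 0)
-154*(341 + y) = -154*(341 + 0) = -154*341 = -52514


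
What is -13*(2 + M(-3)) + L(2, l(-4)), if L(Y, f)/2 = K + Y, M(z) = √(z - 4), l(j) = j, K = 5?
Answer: -12 - 13*I*√7 ≈ -12.0 - 34.395*I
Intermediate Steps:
M(z) = √(-4 + z)
L(Y, f) = 10 + 2*Y (L(Y, f) = 2*(5 + Y) = 10 + 2*Y)
-13*(2 + M(-3)) + L(2, l(-4)) = -13*(2 + √(-4 - 3)) + (10 + 2*2) = -13*(2 + √(-7)) + (10 + 4) = -13*(2 + I*√7) + 14 = (-26 - 13*I*√7) + 14 = -12 - 13*I*√7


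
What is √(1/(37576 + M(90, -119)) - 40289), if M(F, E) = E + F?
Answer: I*√56798513935854/37547 ≈ 200.72*I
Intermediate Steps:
√(1/(37576 + M(90, -119)) - 40289) = √(1/(37576 + (-119 + 90)) - 40289) = √(1/(37576 - 29) - 40289) = √(1/37547 - 40289) = √(-1512731082/37547) = I*√56798513935854/37547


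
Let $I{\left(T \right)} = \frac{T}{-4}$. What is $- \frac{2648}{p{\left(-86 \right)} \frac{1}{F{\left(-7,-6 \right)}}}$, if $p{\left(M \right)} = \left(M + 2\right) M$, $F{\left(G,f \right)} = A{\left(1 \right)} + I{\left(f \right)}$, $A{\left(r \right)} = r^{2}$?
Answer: $- \frac{1655}{1806} \approx -0.91639$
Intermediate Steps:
$I{\left(T \right)} = - \frac{T}{4}$ ($I{\left(T \right)} = T \left(- \frac{1}{4}\right) = - \frac{T}{4}$)
$F{\left(G,f \right)} = 1 - \frac{f}{4}$ ($F{\left(G,f \right)} = 1^{2} - \frac{f}{4} = 1 - \frac{f}{4}$)
$p{\left(M \right)} = M \left(2 + M\right)$ ($p{\left(M \right)} = \left(2 + M\right) M = M \left(2 + M\right)$)
$- \frac{2648}{p{\left(-86 \right)} \frac{1}{F{\left(-7,-6 \right)}}} = - \frac{2648}{- 86 \left(2 - 86\right) \frac{1}{1 - - \frac{3}{2}}} = - \frac{2648}{\left(-86\right) \left(-84\right) \frac{1}{1 + \frac{3}{2}}} = - \frac{2648}{7224 \frac{1}{\frac{5}{2}}} = - \frac{2648}{7224 \cdot \frac{2}{5}} = - \frac{2648}{\frac{14448}{5}} = \left(-2648\right) \frac{5}{14448} = - \frac{1655}{1806}$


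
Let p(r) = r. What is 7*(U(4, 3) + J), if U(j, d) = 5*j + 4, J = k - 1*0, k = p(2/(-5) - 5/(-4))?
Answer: 3479/20 ≈ 173.95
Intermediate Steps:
k = 17/20 (k = 2/(-5) - 5/(-4) = 2*(-1/5) - 5*(-1/4) = -2/5 + 5/4 = 17/20 ≈ 0.85000)
J = 17/20 (J = 17/20 - 1*0 = 17/20 + 0 = 17/20 ≈ 0.85000)
U(j, d) = 4 + 5*j
7*(U(4, 3) + J) = 7*((4 + 5*4) + 17/20) = 7*((4 + 20) + 17/20) = 7*(24 + 17/20) = 7*(497/20) = 3479/20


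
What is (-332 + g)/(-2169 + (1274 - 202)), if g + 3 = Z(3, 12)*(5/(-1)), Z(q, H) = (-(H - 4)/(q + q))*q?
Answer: 315/1097 ≈ 0.28715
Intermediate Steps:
Z(q, H) = 2 - H/2 (Z(q, H) = (-(-4 + H)/(2*q))*q = 2 - H/2)
g = 17 (g = -3 + (2 - 1/2*12)*(5/(-1)) = -3 + (2 - 6)*(5*(-1)) = -3 - 4*(-5) = -3 + 20 = 17)
(-332 + g)/(-2169 + (1274 - 202)) = (-332 + 17)/(-2169 + (1274 - 202)) = -315/(-2169 + 1072) = -315/(-1097) = -315*(-1/1097) = 315/1097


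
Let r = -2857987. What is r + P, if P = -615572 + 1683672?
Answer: -1789887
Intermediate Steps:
P = 1068100
r + P = -2857987 + 1068100 = -1789887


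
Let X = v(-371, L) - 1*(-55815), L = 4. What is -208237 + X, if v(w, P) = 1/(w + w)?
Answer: -113097125/742 ≈ -1.5242e+5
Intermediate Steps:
v(w, P) = 1/(2*w)
X = 41414729/742 (X = (1/2)/(-371) - 1*(-55815) = (1/2)*(-1/371) + 55815 = -1/742 + 55815 = 41414729/742 ≈ 55815.)
-208237 + X = -208237 + 41414729/742 = -113097125/742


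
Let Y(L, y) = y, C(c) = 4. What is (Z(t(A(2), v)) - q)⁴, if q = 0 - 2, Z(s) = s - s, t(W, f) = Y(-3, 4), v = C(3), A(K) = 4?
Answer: 16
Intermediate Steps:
v = 4
t(W, f) = 4
Z(s) = 0
q = -2
(Z(t(A(2), v)) - q)⁴ = (0 - 1*(-2))⁴ = (0 + 2)⁴ = 2⁴ = 16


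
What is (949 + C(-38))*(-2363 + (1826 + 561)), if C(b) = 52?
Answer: 24024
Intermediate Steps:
(949 + C(-38))*(-2363 + (1826 + 561)) = (949 + 52)*(-2363 + (1826 + 561)) = 1001*(-2363 + 2387) = 1001*24 = 24024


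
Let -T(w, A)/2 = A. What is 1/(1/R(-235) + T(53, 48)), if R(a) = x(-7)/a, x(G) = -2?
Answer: 2/43 ≈ 0.046512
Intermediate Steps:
T(w, A) = -2*A
R(a) = -2/a
1/(1/R(-235) + T(53, 48)) = 1/(1/(-2/(-235)) - 2*48) = 1/(1/(-2*(-1/235)) - 96) = 1/(1/(2/235) - 96) = 1/(235/2 - 96) = 1/(43/2) = 2/43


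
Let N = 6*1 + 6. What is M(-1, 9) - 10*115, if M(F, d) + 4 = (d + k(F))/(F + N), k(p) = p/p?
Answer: -12684/11 ≈ -1153.1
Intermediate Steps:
k(p) = 1
N = 12 (N = 6 + 6 = 12)
M(F, d) = -4 + (1 + d)/(12 + F) (M(F, d) = -4 + (d + 1)/(F + 12) = -4 + (1 + d)/(12 + F))
M(-1, 9) - 10*115 = (-47 + 9 - 4*(-1))/(12 - 1) - 10*115 = (-47 + 9 + 4)/11 - 1150 = (1/11)*(-34) - 1150 = -34/11 - 1150 = -12684/11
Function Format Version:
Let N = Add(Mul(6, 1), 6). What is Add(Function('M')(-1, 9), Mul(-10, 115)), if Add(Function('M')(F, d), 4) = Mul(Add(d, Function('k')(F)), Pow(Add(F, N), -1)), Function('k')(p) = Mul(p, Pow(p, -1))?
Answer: Rational(-12684, 11) ≈ -1153.1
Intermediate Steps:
Function('k')(p) = 1
N = 12 (N = Add(6, 6) = 12)
Function('M')(F, d) = Add(-4, Mul(Pow(Add(12, F), -1), Add(1, d))) (Function('M')(F, d) = Add(-4, Mul(Add(d, 1), Pow(Add(F, 12), -1))) = Add(-4, Mul(Add(1, d), Pow(Add(12, F), -1))) = Add(-4, Mul(Pow(Add(12, F), -1), Add(1, d))))
Add(Function('M')(-1, 9), Mul(-10, 115)) = Add(Mul(Pow(Add(12, -1), -1), Add(-47, 9, Mul(-4, -1))), Mul(-10, 115)) = Add(Mul(Pow(11, -1), Add(-47, 9, 4)), -1150) = Add(Mul(Rational(1, 11), -34), -1150) = Add(Rational(-34, 11), -1150) = Rational(-12684, 11)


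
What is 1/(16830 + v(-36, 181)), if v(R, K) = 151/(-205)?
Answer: 205/3449999 ≈ 5.9420e-5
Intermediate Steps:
v(R, K) = -151/205 (v(R, K) = 151*(-1/205) = -151/205)
1/(16830 + v(-36, 181)) = 1/(16830 - 151/205) = 1/(3449999/205) = 205/3449999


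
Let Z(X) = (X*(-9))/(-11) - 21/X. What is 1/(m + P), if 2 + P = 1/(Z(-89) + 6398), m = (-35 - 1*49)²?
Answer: 6192584/43682488515 ≈ 0.00014176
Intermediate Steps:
Z(X) = -21/X + 9*X/11 (Z(X) = -9*X*(-1/11) - 21/X = 9*X/11 - 21/X = -21/X + 9*X/11)
m = 7056 (m = (-35 - 49)² = (-84)² = 7056)
P = -12384189/6192584 (P = -2 + 1/((-21/(-89) + (9/11)*(-89)) + 6398) = -2 + 1/((-21*(-1/89) - 801/11) + 6398) = -2 + 1/((21/89 - 801/11) + 6398) = -2 + 1/(-71058/979 + 6398) = -2 + 1/(6192584/979) = -2 + 979/6192584 = -12384189/6192584 ≈ -1.9998)
1/(m + P) = 1/(7056 - 12384189/6192584) = 1/(43682488515/6192584) = 6192584/43682488515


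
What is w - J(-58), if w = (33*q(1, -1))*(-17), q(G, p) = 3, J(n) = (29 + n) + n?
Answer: -1596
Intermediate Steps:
J(n) = 29 + 2*n
w = -1683 (w = (33*3)*(-17) = 99*(-17) = -1683)
w - J(-58) = -1683 - (29 + 2*(-58)) = -1683 - (29 - 116) = -1683 - 1*(-87) = -1683 + 87 = -1596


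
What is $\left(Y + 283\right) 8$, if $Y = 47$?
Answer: $2640$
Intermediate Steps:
$\left(Y + 283\right) 8 = \left(47 + 283\right) 8 = 330 \cdot 8 = 2640$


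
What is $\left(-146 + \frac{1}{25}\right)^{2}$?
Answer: $\frac{13315201}{625} \approx 21304.0$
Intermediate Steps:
$\left(-146 + \frac{1}{25}\right)^{2} = \left(- \frac{3649}{25}\right)^{2} = \frac{13315201}{625}$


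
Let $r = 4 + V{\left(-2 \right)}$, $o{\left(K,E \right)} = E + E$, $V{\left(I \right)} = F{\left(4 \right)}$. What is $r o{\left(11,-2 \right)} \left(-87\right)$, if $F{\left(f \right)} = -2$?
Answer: $696$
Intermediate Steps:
$V{\left(I \right)} = -2$
$o{\left(K,E \right)} = 2 E$
$r = 2$ ($r = 4 - 2 = 2$)
$r o{\left(11,-2 \right)} \left(-87\right) = 2 \cdot 2 \left(-2\right) \left(-87\right) = 2 \left(-4\right) \left(-87\right) = \left(-8\right) \left(-87\right) = 696$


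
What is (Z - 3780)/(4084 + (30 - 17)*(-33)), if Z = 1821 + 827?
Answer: -1132/3655 ≈ -0.30971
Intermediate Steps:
Z = 2648
(Z - 3780)/(4084 + (30 - 17)*(-33)) = (2648 - 3780)/(4084 + (30 - 17)*(-33)) = -1132/(4084 + 13*(-33)) = -1132/(4084 - 429) = -1132/3655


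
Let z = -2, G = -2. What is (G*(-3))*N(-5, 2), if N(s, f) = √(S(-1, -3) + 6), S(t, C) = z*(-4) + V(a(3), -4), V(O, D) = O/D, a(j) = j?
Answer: 3*√53 ≈ 21.840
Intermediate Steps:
S(t, C) = 29/4 (S(t, C) = -2*(-4) + 3/(-4) = 8 + 3*(-¼) = 8 - ¾ = 29/4)
N(s, f) = √53/2 (N(s, f) = √(29/4 + 6) = √(53/4) = √53/2)
(G*(-3))*N(-5, 2) = (-2*(-3))*(√53/2) = 6*(√53/2) = 3*√53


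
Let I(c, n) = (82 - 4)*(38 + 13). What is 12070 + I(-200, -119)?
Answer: 16048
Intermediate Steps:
I(c, n) = 3978 (I(c, n) = 78*51 = 3978)
12070 + I(-200, -119) = 12070 + 3978 = 16048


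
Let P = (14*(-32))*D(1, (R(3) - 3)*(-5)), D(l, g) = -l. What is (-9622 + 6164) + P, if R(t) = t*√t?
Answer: -3010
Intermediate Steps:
R(t) = t^(3/2)
P = 448 (P = (14*(-32))*(-1*1) = -448*(-1) = 448)
(-9622 + 6164) + P = (-9622 + 6164) + 448 = -3458 + 448 = -3010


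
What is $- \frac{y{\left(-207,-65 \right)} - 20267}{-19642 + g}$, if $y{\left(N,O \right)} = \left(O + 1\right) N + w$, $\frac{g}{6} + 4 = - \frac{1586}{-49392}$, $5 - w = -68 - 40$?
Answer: $- \frac{28425096}{80944463} \approx -0.35117$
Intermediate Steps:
$w = 113$ ($w = 5 - \left(-68 - 40\right) = 5 - -108 = 5 + 108 = 113$)
$g = - \frac{97991}{4116}$ ($g = -24 + 6 \left(- \frac{1586}{-49392}\right) = -24 + 6 \left(\left(-1586\right) \left(- \frac{1}{49392}\right)\right) = -24 + 6 \cdot \frac{793}{24696} = -24 + \frac{793}{4116} = - \frac{97991}{4116} \approx -23.807$)
$y{\left(N,O \right)} = 113 + N \left(1 + O\right)$ ($y{\left(N,O \right)} = \left(O + 1\right) N + 113 = \left(1 + O\right) N + 113 = N \left(1 + O\right) + 113 = 113 + N \left(1 + O\right)$)
$- \frac{y{\left(-207,-65 \right)} - 20267}{-19642 + g} = - \frac{\left(113 - 207 - -13455\right) - 20267}{-19642 - \frac{97991}{4116}} = - \frac{\left(113 - 207 + 13455\right) - 20267}{- \frac{80944463}{4116}} = - \frac{\left(13361 - 20267\right) \left(-4116\right)}{80944463} = - \frac{\left(-6906\right) \left(-4116\right)}{80944463} = \left(-1\right) \frac{28425096}{80944463} = - \frac{28425096}{80944463}$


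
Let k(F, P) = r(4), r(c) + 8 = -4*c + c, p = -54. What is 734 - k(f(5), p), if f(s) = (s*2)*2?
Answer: 754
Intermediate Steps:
f(s) = 4*s (f(s) = (2*s)*2 = 4*s)
r(c) = -8 - 3*c (r(c) = -8 + (-4*c + c) = -8 - 3*c)
k(F, P) = -20 (k(F, P) = -8 - 3*4 = -8 - 12 = -20)
734 - k(f(5), p) = 734 - 1*(-20) = 734 + 20 = 754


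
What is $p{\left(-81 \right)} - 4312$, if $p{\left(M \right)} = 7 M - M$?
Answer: $-4798$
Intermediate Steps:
$p{\left(M \right)} = 6 M$
$p{\left(-81 \right)} - 4312 = 6 \left(-81\right) - 4312 = -486 - 4312 = -4798$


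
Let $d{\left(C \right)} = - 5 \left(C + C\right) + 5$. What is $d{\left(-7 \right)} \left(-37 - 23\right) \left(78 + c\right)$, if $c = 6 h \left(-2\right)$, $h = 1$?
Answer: $-297000$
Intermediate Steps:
$c = -12$ ($c = 6 \cdot 1 \left(-2\right) = 6 \left(-2\right) = -12$)
$d{\left(C \right)} = 5 - 10 C$ ($d{\left(C \right)} = - 5 \cdot 2 C + 5 = - 10 C + 5 = 5 - 10 C$)
$d{\left(-7 \right)} \left(-37 - 23\right) \left(78 + c\right) = \left(5 - -70\right) \left(-37 - 23\right) \left(78 - 12\right) = \left(5 + 70\right) \left(\left(-60\right) 66\right) = 75 \left(-3960\right) = -297000$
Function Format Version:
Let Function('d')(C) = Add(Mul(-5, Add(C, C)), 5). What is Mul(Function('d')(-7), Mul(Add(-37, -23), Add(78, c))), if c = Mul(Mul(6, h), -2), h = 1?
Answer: -297000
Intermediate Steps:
c = -12 (c = Mul(Mul(6, 1), -2) = Mul(6, -2) = -12)
Function('d')(C) = Add(5, Mul(-10, C)) (Function('d')(C) = Add(Mul(-5, Mul(2, C)), 5) = Add(Mul(-10, C), 5) = Add(5, Mul(-10, C)))
Mul(Function('d')(-7), Mul(Add(-37, -23), Add(78, c))) = Mul(Add(5, Mul(-10, -7)), Mul(Add(-37, -23), Add(78, -12))) = Mul(Add(5, 70), Mul(-60, 66)) = Mul(75, -3960) = -297000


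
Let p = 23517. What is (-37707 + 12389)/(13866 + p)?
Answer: -25318/37383 ≈ -0.67726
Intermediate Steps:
(-37707 + 12389)/(13866 + p) = (-37707 + 12389)/(13866 + 23517) = -25318/37383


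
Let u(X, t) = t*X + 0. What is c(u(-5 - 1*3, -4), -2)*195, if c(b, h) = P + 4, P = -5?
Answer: -195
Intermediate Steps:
u(X, t) = X*t (u(X, t) = X*t + 0 = X*t)
c(b, h) = -1 (c(b, h) = -5 + 4 = -1)
c(u(-5 - 1*3, -4), -2)*195 = -1*195 = -195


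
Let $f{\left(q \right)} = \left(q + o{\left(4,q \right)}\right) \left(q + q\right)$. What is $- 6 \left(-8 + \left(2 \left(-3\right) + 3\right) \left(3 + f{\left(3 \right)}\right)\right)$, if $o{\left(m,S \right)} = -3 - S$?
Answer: $-222$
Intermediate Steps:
$f{\left(q \right)} = - 6 q$ ($f{\left(q \right)} = \left(q - \left(3 + q\right)\right) \left(q + q\right) = - 3 \cdot 2 q = - 6 q$)
$- 6 \left(-8 + \left(2 \left(-3\right) + 3\right) \left(3 + f{\left(3 \right)}\right)\right) = - 6 \left(-8 + \left(2 \left(-3\right) + 3\right) \left(3 - 18\right)\right) = - 6 \left(-8 + \left(-6 + 3\right) \left(3 - 18\right)\right) = - 6 \left(-8 - -45\right) = - 6 \left(-8 + 45\right) = \left(-6\right) 37 = -222$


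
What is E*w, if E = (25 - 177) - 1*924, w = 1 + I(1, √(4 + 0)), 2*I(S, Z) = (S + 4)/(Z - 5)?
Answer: -538/3 ≈ -179.33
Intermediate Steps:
I(S, Z) = (4 + S)/(2*(-5 + Z)) (I(S, Z) = ((S + 4)/(Z - 5))/2 = ((4 + S)/(-5 + Z))/2 = (4 + S)/(2*(-5 + Z)))
w = ⅙ (w = 1 + (4 + 1)/(2*(-5 + √(4 + 0))) = 1 + (½)*5/(-5 + √4) = 1 + (½)*5/(-5 + 2) = 1 + (½)*5/(-3) = 1 + (½)*(-⅓)*5 = 1 - ⅚ = ⅙ ≈ 0.16667)
E = -1076 (E = -152 - 924 = -1076)
E*w = -1076*⅙ = -538/3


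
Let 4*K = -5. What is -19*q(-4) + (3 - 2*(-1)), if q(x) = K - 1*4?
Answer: 419/4 ≈ 104.75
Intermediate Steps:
K = -5/4 (K = (¼)*(-5) = -5/4 ≈ -1.2500)
q(x) = -21/4 (q(x) = -5/4 - 1*4 = -5/4 - 4 = -21/4)
-19*q(-4) + (3 - 2*(-1)) = -19*(-21/4) + (3 - 2*(-1)) = 399/4 + (3 + 2) = 399/4 + 5 = 419/4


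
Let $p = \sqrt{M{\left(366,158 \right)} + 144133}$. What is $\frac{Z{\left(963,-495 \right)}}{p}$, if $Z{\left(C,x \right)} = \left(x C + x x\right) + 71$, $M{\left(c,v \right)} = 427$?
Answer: $- \frac{231589 \sqrt{9035}}{36140} \approx -609.11$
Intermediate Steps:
$Z{\left(C,x \right)} = 71 + x^{2} + C x$ ($Z{\left(C,x \right)} = \left(C x + x^{2}\right) + 71 = \left(x^{2} + C x\right) + 71 = 71 + x^{2} + C x$)
$p = 4 \sqrt{9035}$ ($p = \sqrt{427 + 144133} = \sqrt{144560} = 4 \sqrt{9035} \approx 380.21$)
$\frac{Z{\left(963,-495 \right)}}{p} = \frac{71 + \left(-495\right)^{2} + 963 \left(-495\right)}{4 \sqrt{9035}} = \left(71 + 245025 - 476685\right) \frac{\sqrt{9035}}{36140} = - 231589 \frac{\sqrt{9035}}{36140} = - \frac{231589 \sqrt{9035}}{36140}$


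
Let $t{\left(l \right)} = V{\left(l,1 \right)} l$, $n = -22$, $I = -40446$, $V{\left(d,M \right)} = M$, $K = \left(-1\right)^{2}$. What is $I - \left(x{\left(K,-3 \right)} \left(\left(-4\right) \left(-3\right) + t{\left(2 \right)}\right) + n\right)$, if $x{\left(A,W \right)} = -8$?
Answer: $-40312$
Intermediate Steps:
$K = 1$
$t{\left(l \right)} = l$ ($t{\left(l \right)} = 1 l = l$)
$I - \left(x{\left(K,-3 \right)} \left(\left(-4\right) \left(-3\right) + t{\left(2 \right)}\right) + n\right) = -40446 - \left(- 8 \left(\left(-4\right) \left(-3\right) + 2\right) - 22\right) = -40446 - \left(- 8 \left(12 + 2\right) - 22\right) = -40446 - \left(\left(-8\right) 14 - 22\right) = -40446 - \left(-112 - 22\right) = -40446 - -134 = -40446 + 134 = -40312$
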